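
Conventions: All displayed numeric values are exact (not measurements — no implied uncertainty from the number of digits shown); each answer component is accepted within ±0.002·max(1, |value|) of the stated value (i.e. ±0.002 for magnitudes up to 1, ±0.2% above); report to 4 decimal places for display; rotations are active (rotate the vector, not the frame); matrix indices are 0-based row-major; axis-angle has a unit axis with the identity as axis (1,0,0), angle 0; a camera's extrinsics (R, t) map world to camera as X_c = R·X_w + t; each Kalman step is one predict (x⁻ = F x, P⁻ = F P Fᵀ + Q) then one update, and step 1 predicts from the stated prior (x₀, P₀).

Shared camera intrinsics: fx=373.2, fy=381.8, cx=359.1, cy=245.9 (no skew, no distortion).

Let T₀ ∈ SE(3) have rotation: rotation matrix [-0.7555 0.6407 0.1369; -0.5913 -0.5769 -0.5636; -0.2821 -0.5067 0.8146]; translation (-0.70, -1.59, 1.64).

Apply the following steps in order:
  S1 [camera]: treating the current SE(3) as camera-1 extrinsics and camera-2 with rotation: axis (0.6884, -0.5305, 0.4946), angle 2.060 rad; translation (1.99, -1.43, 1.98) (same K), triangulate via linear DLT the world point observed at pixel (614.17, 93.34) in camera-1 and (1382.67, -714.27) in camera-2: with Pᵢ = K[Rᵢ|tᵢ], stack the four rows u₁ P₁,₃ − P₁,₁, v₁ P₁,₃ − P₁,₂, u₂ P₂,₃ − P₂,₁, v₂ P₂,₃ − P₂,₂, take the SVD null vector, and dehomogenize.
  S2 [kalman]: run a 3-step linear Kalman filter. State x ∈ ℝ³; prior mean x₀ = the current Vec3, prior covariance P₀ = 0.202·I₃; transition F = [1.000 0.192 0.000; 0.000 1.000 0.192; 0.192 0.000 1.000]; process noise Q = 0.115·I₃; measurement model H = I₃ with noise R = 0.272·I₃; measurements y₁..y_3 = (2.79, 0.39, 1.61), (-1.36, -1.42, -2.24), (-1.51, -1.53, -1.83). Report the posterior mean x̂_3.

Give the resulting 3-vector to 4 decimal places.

result = (-1.0392, -1.1371, -1.4262)

after S1 (triangulate): (-1.8678, 0.6100, -0.3996)
after S2 (kf_track): (-1.0392, -1.1371, -1.4262)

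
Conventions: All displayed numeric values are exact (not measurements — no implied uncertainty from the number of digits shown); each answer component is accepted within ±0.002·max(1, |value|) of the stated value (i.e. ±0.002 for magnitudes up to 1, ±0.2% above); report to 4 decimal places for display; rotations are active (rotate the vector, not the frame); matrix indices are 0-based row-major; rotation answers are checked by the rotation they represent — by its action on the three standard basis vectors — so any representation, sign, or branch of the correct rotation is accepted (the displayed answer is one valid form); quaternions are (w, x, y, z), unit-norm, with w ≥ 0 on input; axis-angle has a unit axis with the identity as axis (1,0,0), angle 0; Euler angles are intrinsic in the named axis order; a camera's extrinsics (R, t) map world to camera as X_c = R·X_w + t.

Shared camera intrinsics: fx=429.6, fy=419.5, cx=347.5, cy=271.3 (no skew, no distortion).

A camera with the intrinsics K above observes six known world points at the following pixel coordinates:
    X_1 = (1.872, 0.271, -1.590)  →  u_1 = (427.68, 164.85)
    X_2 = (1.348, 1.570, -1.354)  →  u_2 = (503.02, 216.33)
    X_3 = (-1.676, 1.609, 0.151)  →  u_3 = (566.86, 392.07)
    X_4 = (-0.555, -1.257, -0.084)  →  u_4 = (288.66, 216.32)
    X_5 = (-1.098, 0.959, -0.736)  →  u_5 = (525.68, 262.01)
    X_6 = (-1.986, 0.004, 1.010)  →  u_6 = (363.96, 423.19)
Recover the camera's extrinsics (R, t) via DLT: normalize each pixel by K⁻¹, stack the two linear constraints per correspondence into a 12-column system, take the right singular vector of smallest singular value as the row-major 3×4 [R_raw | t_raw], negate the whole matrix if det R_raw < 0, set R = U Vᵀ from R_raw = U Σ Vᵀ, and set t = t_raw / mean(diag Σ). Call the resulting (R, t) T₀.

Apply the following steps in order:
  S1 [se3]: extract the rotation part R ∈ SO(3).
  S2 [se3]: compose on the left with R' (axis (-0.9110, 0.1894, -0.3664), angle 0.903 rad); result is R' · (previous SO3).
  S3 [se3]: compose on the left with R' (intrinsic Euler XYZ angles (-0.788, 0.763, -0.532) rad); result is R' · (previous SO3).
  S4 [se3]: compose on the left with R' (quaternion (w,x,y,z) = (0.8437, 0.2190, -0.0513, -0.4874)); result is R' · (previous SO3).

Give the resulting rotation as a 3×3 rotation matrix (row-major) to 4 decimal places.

source (pnp_recover): camera pose = R=[-0.0702 0.8901 -0.4503; -0.1958 0.4303 0.8812; 0.9781 0.1500 0.1441], t=(0.4400, -0.0700, 5.1400)
after S1 (rot_of_se3): [-0.0702 0.8901 -0.4503; -0.1958 0.4303 0.8812; 0.9781 0.1500 0.1441]
after S2 (compose_so3): [0.1606 0.9694 -0.1857; 0.5747 0.0611 0.8161; 0.8025 -0.2378 -0.5473]
after S3 (compose_so3): [0.8653 0.4618 -0.1947; 0.4923 -0.8560 0.1577; -0.0939 -0.2323 -0.9681]
after S4 (compose_so3): [0.8717 -0.3751 0.3154; -0.4900 -0.6832 0.5415; 0.0124 -0.6265 -0.7793]

rotation (matrix) = ((0.8717, -0.3751, 0.3154), (-0.4900, -0.6832, 0.5415), (0.0124, -0.6265, -0.7793))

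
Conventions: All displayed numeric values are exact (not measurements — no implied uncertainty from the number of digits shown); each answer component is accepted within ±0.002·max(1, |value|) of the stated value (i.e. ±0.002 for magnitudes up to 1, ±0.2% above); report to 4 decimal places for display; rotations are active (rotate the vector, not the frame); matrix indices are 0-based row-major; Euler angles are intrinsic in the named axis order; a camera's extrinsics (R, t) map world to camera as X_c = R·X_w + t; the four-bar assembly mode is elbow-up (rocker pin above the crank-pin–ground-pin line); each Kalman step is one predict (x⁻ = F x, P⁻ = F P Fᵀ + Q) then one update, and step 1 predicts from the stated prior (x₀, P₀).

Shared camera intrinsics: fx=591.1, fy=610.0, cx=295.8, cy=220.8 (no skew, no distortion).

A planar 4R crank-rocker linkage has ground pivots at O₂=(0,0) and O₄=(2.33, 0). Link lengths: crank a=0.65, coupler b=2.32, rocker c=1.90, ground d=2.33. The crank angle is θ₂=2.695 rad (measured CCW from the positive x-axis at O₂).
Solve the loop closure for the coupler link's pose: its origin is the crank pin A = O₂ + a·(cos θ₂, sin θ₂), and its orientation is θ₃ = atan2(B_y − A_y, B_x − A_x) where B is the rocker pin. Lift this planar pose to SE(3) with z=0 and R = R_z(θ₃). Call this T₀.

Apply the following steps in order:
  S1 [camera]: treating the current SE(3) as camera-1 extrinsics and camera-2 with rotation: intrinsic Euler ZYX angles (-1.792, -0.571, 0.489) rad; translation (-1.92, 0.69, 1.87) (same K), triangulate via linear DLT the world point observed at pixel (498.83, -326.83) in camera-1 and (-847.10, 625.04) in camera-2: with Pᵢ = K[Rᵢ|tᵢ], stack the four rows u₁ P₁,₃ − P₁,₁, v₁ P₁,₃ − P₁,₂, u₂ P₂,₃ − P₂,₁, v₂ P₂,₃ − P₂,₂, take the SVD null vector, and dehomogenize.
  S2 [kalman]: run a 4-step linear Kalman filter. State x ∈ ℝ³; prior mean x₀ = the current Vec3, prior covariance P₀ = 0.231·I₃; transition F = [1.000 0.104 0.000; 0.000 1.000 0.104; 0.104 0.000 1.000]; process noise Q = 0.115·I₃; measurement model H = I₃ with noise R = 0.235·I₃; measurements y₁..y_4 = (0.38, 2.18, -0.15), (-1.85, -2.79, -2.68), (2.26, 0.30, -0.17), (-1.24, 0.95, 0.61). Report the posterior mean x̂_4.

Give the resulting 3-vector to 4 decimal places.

result = (-0.2760, 0.2018, 0.0083)

source (fourbar_fk): coupler pose = R=[0.8204 -0.5718 0.0000; 0.5718 0.8204 0.0000; 0.0000 0.0000 1.0000], t=(-0.5863, 0.2807, 0.0000)
after S1 (triangulate): (-0.0246, -1.9552, 1.4896)
after S2 (kf_track): (-0.2760, 0.2018, 0.0083)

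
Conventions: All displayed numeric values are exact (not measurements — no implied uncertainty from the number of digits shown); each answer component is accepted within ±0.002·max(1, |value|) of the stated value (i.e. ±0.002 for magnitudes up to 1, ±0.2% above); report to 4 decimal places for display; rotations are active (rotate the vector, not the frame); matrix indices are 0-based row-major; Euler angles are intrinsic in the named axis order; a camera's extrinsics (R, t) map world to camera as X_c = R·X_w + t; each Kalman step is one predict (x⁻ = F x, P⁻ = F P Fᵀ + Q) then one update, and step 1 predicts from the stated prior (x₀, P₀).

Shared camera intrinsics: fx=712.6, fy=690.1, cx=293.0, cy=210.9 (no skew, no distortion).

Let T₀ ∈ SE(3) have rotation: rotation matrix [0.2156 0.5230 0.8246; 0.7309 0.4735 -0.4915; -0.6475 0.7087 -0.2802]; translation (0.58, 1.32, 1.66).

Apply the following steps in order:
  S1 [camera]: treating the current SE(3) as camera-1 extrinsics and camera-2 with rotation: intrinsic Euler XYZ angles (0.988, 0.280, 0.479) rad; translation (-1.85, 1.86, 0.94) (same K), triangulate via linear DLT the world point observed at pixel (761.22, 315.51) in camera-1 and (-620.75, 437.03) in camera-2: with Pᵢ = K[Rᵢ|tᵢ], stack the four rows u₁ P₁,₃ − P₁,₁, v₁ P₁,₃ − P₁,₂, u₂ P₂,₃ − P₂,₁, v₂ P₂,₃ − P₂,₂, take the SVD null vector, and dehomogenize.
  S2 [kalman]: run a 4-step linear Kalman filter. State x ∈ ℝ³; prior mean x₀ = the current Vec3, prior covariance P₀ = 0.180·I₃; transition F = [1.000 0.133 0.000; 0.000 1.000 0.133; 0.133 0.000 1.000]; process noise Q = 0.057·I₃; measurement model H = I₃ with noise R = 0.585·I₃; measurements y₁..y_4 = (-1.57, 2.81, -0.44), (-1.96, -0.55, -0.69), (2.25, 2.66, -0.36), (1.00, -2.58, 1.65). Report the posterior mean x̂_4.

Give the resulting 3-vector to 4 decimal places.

result = (0.2028, 0.7187, 0.2798)

after S1 (triangulate): (-1.3569, 1.7136, 1.2712)
after S2 (kf_track): (0.2028, 0.7187, 0.2798)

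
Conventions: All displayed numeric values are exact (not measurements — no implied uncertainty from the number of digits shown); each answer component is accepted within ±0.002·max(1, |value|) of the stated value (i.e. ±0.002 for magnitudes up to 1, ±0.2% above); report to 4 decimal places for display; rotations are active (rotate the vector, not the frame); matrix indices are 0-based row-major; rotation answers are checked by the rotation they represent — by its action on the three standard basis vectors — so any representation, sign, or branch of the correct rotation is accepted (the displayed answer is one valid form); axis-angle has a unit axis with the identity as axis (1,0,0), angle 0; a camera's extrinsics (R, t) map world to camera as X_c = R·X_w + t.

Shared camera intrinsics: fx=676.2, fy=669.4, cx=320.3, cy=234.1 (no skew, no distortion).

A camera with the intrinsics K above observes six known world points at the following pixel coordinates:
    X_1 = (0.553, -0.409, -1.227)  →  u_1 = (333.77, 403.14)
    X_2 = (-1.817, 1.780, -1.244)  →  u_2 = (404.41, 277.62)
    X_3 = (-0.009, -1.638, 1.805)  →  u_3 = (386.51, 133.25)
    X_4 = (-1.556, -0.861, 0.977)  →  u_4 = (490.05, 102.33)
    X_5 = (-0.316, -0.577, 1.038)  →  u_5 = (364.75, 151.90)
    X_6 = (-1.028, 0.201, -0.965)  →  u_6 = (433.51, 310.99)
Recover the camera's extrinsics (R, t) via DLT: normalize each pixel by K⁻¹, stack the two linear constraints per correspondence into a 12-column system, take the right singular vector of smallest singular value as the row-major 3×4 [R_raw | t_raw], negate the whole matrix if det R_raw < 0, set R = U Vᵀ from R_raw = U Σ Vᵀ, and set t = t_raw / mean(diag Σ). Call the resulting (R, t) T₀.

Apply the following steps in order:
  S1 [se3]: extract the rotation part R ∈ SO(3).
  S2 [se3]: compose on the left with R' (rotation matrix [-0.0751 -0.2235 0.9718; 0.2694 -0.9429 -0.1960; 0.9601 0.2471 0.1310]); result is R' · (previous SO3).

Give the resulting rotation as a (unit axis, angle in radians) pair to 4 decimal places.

rotation (axis_angle) = ((-0.7985, 0.6010, -0.0356), 1.9312)

source (pnp_recover): camera pose = R=[-0.7251 -0.6623 -0.1886; 0.4001 -0.1823 -0.8981; 0.5605 -0.7267 0.3972], t=(0.0200, 0.1400, 5.9699)
after S1 (rot_of_se3): [-0.7251 -0.6623 -0.1886; 0.4001 -0.1823 -0.8981; 0.5605 -0.7267 0.3972]
after S2 (compose_so3): [0.5097 -0.6157 0.6009; -0.6825 0.1359 0.7182; -0.5239 -0.7761 -0.3509]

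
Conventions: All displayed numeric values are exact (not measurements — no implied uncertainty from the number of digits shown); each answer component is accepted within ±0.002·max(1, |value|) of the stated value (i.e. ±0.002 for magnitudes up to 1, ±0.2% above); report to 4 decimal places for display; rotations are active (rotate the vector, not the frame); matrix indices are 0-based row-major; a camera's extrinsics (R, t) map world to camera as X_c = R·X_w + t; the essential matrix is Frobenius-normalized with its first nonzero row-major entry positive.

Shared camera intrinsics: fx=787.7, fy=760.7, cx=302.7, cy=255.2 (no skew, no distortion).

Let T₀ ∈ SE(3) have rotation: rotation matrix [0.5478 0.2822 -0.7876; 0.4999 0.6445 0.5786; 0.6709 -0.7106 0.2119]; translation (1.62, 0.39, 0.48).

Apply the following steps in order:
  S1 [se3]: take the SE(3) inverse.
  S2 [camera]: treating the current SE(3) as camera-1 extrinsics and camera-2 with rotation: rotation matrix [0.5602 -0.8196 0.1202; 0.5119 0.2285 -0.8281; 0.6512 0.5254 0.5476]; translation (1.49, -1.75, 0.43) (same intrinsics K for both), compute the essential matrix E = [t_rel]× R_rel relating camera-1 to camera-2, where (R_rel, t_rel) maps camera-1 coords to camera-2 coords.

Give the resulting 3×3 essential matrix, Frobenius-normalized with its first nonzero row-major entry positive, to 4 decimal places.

matrix = [0.2021 0.4234 -0.2218; 0.4837 0.2641 0.3463; 0.0834 -0.2969 0.4605]

after S1 (invert_se3): R=[0.5478 0.4999 0.6709; 0.2822 0.6445 -0.7106; -0.7876 0.5786 0.2119], t=(-1.4043, -0.3674, 0.9485)
after S2 (essential): [0.2021 0.4234 -0.2218; 0.4837 0.2641 0.3463; 0.0834 -0.2969 0.4605]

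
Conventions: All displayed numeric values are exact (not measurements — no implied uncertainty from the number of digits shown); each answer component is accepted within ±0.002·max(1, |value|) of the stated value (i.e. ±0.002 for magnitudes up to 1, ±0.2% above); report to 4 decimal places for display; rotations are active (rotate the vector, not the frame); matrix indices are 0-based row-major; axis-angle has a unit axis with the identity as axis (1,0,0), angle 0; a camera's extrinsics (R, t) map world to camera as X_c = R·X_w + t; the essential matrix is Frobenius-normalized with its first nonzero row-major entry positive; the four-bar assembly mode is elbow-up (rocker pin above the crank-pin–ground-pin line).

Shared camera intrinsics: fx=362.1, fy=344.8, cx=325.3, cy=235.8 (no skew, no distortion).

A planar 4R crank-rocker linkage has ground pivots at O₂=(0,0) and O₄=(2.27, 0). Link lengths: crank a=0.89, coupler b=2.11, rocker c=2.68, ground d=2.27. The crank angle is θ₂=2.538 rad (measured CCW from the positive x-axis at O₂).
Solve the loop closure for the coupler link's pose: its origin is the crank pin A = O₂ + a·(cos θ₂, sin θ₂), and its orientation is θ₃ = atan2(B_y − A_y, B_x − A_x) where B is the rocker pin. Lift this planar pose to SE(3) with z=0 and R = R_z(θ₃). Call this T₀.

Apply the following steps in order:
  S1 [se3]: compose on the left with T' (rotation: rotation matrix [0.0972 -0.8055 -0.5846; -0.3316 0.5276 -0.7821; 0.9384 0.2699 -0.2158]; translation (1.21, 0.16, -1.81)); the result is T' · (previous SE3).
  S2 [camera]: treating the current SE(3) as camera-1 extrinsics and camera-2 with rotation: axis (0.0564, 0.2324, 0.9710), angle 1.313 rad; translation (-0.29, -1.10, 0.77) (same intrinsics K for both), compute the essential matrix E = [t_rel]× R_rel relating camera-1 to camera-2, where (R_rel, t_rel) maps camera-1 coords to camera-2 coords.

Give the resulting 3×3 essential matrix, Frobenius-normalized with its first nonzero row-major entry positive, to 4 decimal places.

matrix = [0.0003 -0.2283 -0.2473; 0.4193 0.2590 0.4314; -0.5442 0.3548 0.1889]

source (fourbar_fk): coupler pose = R=[0.6448 -0.7643 0.0000; 0.7643 0.6448 0.0000; 0.0000 0.0000 1.0000], t=(-0.7327, 0.5052, 0.0000)
after S1 (compose_se3): R=[-0.5530 -0.5937 -0.5846; 0.1894 0.5937 -0.7821; 0.8114 -0.5432 -0.2158], t=(0.7319, 0.6695, -2.3613)
after S2 (essential): [0.0003 -0.2283 -0.2473; 0.4193 0.2590 0.4314; -0.5442 0.3548 0.1889]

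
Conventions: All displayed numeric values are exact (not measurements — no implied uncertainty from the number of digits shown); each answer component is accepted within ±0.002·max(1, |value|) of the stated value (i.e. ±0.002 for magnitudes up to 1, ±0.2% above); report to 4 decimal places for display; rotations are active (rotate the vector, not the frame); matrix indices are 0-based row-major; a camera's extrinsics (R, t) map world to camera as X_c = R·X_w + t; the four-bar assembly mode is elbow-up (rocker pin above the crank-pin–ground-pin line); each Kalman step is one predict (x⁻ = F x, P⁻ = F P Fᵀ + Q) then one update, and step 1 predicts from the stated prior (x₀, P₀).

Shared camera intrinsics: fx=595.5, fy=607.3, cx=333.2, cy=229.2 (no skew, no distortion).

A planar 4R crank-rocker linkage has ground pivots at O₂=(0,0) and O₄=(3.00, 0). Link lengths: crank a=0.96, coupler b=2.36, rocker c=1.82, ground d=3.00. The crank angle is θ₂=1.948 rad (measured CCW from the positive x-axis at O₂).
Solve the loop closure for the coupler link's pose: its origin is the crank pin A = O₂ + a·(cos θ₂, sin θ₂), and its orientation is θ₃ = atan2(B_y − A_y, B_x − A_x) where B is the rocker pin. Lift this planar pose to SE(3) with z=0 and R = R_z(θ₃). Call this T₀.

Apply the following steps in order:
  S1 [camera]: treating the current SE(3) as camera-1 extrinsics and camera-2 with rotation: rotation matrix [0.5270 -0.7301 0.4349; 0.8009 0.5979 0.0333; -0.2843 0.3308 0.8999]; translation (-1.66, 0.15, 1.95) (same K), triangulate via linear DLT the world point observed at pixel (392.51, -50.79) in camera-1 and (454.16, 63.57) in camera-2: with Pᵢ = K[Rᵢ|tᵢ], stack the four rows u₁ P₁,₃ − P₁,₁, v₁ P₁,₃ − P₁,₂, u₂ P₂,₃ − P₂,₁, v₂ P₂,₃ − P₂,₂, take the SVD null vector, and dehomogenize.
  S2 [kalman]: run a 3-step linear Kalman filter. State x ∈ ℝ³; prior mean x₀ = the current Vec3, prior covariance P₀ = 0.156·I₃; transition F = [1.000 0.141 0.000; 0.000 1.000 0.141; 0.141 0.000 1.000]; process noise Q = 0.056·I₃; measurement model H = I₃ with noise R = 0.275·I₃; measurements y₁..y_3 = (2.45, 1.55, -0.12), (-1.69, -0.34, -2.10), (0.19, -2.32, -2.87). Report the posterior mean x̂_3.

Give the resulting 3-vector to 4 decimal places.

source (fourbar_fk): coupler pose = R=[0.9691 -0.2467 0.0000; 0.2467 0.9691 0.0000; 0.0000 0.0000 1.0000], t=(-0.3536, 0.8925, 0.0000)
after S1 (triangulate): (0.0883, -1.8869, 1.9830)
after S2 (kf_track): (-0.2385, -1.1780, -1.2075)

result = (-0.2385, -1.1780, -1.2075)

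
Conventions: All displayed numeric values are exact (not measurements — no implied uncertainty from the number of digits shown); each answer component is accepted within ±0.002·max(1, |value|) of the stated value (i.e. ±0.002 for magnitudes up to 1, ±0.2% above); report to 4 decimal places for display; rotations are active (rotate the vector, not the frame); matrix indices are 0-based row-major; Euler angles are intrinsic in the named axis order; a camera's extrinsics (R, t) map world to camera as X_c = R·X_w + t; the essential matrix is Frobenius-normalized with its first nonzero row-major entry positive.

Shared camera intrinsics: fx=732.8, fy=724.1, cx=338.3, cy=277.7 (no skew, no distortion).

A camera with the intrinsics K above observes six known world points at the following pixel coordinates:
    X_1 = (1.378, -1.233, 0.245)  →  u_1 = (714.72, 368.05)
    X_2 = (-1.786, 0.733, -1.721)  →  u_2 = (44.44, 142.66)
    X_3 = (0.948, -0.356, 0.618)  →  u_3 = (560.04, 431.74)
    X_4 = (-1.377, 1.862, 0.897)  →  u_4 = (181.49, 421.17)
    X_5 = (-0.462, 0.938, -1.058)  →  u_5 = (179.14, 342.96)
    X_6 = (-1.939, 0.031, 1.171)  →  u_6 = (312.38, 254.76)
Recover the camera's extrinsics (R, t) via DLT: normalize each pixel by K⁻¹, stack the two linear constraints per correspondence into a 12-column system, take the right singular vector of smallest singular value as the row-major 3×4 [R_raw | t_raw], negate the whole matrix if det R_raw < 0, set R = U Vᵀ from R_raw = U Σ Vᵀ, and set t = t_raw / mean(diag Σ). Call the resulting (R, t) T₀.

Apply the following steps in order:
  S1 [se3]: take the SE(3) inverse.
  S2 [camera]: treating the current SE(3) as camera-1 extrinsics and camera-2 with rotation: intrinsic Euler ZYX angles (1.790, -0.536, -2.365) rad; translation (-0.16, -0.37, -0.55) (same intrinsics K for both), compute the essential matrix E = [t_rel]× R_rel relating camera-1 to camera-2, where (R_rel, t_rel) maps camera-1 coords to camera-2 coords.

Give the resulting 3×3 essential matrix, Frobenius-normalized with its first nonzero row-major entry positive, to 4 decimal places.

source (pnp_recover): camera pose = R=[0.5680 -0.7281 0.3836; 0.6027 0.6854 0.4085; -0.5604 -0.0008 0.8282], t=(0.4300, 0.4500, 4.8599)
after S1 (invert_se3): R=[0.5680 0.6027 -0.5604; -0.7281 0.6854 -0.0008; 0.3836 0.4085 0.8282], t=(2.2081, 0.0087, -4.3738)
after S2 (essential): [0.3643 -0.2544 0.2444; -0.2004 -0.6560 -0.0581; -0.4409 0.0401 -0.2701]

matrix = [0.3643 -0.2544 0.2444; -0.2004 -0.6560 -0.0581; -0.4409 0.0401 -0.2701]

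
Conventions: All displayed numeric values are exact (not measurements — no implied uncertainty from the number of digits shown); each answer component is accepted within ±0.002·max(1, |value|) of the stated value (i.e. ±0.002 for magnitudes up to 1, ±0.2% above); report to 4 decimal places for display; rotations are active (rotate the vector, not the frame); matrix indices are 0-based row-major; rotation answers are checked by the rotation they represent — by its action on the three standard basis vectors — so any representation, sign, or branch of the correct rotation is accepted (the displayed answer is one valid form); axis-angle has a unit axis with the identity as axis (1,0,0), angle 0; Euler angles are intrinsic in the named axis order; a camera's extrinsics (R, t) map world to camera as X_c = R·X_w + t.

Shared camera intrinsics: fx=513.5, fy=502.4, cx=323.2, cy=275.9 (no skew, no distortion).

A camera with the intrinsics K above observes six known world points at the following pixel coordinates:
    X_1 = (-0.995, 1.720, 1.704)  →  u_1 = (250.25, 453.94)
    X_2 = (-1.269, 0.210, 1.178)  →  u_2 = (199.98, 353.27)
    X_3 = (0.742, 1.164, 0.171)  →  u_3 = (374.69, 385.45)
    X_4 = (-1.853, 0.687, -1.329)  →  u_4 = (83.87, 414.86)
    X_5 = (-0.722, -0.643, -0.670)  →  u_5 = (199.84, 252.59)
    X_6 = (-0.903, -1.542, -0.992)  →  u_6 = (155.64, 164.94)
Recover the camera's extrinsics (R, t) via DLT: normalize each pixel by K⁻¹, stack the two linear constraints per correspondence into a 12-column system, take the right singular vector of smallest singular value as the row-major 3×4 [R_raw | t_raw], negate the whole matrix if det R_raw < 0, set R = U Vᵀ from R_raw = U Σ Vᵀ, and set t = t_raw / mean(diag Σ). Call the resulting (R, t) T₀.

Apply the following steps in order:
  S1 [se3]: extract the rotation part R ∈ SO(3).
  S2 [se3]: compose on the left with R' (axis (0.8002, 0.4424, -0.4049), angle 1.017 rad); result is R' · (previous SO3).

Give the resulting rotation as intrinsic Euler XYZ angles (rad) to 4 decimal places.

source (pnp_recover): camera pose = R=[0.9657 0.2563 -0.0417; -0.2442 0.9510 0.1896; 0.0882 -0.1729 0.9810], t=(-0.4200, 0.3200, 5.8304)
after S1 (rot_of_se3): [0.9657 0.2563 -0.0417; -0.2442 0.9510 0.1896; 0.0882 -0.1729 0.9810]
after S2 (compose_so3): [0.6956 0.6612 0.2810; -0.3891 0.6755 -0.6263; -0.6039 0.3263 0.7272]

rotation (euler_xyz) = (0.7110, 0.2848, -0.7600)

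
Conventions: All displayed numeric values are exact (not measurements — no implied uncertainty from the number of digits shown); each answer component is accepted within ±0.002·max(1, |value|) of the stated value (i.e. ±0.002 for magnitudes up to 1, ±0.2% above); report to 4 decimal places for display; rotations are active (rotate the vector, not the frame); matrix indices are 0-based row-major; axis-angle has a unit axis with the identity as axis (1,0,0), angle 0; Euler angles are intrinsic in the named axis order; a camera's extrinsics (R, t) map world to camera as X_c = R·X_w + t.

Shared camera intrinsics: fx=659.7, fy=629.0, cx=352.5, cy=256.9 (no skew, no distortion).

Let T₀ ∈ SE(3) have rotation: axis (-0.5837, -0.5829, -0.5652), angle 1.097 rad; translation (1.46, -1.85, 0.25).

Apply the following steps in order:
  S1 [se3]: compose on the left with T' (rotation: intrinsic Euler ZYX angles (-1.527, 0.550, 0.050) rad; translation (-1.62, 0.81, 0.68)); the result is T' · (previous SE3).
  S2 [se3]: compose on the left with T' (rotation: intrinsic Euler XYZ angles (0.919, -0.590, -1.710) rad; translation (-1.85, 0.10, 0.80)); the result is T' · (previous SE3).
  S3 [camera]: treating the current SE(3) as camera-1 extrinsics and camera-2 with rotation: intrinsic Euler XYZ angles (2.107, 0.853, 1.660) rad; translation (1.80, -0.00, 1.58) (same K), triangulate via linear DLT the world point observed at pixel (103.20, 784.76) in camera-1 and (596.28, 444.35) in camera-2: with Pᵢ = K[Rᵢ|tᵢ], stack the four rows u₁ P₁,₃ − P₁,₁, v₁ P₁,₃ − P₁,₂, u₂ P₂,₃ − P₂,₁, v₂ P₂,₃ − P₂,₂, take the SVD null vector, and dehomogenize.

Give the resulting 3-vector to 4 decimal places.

after S1 (compose_se3): R=[-0.3126 0.6753 0.6681; -0.9176 -0.3964 -0.0286; 0.2455 -0.6220 0.7435], t=(-3.4203, -0.5970, 0.0509)
after S2 (compose_se3): R=[-0.8557 -0.0580 -0.5143; 0.4856 0.2537 -0.8366; 0.1790 -0.9655 -0.1889], t=(-1.9753, 2.2230, 3.5450)
after S3 (triangulate): (0.3914, -0.3040, -1.3925)

result = (0.3914, -0.3040, -1.3925)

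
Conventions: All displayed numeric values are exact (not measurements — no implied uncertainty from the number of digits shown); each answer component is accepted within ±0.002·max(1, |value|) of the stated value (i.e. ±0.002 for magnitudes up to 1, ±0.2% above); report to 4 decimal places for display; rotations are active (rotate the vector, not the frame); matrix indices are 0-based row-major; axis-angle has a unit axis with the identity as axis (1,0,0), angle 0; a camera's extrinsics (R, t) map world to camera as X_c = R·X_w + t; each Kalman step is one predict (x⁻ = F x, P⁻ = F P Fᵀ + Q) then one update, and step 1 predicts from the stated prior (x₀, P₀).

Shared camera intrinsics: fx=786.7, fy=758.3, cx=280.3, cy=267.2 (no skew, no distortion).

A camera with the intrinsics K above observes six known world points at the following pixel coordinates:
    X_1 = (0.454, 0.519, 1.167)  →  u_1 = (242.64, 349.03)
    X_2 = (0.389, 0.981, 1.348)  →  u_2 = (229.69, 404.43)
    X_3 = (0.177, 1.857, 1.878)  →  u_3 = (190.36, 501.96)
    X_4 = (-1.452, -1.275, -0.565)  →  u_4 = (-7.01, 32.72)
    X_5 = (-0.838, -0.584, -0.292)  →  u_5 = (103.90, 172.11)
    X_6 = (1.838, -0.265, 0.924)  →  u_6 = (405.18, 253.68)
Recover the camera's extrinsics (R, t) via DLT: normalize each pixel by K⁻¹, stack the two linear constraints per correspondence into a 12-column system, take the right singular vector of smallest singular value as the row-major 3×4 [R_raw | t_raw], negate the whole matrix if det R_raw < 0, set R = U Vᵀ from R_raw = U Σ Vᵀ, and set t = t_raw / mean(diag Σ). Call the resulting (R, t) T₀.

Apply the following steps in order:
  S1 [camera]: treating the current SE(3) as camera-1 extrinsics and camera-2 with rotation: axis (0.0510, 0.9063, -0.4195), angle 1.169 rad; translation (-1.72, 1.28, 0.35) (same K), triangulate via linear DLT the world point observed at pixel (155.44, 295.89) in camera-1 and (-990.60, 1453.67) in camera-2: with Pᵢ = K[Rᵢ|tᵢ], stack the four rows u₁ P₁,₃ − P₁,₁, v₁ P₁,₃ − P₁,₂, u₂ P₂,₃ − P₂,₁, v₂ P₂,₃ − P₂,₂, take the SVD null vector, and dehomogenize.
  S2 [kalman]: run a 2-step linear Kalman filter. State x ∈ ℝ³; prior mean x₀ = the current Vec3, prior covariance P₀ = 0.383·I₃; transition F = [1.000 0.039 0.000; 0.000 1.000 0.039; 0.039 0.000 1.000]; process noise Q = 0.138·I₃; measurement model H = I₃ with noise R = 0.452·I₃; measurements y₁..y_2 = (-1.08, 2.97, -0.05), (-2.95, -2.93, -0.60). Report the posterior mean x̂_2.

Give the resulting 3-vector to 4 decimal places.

result = (-1.7589, -0.4659, -0.2380)

source (pnp_recover): camera pose = R=[0.9350 0.0318 -0.3532; 0.0053 0.9946 0.1034; 0.3546 -0.0986 0.9298], t=(-0.3300, 0.0401, 5.0996)
after S1 (triangulate): (-0.3883, 0.1179, 0.4686)
after S2 (kf_track): (-1.7589, -0.4659, -0.2380)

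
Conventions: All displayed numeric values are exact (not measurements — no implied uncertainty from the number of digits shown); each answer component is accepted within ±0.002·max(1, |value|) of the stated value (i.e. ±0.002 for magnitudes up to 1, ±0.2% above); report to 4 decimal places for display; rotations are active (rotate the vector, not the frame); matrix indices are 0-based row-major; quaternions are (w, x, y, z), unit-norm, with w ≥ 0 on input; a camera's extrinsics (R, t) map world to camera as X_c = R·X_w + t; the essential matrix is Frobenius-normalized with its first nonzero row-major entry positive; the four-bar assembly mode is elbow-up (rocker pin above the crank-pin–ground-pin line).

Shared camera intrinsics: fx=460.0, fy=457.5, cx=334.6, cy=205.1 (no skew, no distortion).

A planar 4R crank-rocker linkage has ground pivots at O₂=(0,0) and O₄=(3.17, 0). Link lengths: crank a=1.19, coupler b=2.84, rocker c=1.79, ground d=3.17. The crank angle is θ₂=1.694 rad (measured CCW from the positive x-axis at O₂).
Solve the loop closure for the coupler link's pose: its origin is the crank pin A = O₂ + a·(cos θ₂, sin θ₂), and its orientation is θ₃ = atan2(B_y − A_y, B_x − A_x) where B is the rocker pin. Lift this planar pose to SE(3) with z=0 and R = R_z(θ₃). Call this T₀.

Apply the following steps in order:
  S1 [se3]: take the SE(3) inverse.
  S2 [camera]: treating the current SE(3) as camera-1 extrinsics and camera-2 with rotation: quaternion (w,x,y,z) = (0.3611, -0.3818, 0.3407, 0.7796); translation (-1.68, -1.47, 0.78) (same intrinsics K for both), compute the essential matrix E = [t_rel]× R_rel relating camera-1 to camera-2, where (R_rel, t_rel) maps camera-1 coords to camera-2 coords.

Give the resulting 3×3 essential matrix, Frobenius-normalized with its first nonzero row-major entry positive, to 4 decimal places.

source (fourbar_fk): coupler pose = R=[0.9824 -0.1866 0.0000; 0.1866 0.9824 0.0000; 0.0000 0.0000 1.0000], t=(-0.1462, 1.1810, 0.0000)
after S1 (invert_se3): R=[0.9824 0.1866 0.0000; -0.1866 0.9824 0.0000; 0.0000 0.0000 1.0000], t=(-0.0767, -1.1875, 0.0000)
after S2 (essential): [0.2791 -0.0386 -0.3940; -0.5436 0.0362 0.1616; -0.3543 -0.0194 -0.5626]

matrix = [0.2791 -0.0386 -0.3940; -0.5436 0.0362 0.1616; -0.3543 -0.0194 -0.5626]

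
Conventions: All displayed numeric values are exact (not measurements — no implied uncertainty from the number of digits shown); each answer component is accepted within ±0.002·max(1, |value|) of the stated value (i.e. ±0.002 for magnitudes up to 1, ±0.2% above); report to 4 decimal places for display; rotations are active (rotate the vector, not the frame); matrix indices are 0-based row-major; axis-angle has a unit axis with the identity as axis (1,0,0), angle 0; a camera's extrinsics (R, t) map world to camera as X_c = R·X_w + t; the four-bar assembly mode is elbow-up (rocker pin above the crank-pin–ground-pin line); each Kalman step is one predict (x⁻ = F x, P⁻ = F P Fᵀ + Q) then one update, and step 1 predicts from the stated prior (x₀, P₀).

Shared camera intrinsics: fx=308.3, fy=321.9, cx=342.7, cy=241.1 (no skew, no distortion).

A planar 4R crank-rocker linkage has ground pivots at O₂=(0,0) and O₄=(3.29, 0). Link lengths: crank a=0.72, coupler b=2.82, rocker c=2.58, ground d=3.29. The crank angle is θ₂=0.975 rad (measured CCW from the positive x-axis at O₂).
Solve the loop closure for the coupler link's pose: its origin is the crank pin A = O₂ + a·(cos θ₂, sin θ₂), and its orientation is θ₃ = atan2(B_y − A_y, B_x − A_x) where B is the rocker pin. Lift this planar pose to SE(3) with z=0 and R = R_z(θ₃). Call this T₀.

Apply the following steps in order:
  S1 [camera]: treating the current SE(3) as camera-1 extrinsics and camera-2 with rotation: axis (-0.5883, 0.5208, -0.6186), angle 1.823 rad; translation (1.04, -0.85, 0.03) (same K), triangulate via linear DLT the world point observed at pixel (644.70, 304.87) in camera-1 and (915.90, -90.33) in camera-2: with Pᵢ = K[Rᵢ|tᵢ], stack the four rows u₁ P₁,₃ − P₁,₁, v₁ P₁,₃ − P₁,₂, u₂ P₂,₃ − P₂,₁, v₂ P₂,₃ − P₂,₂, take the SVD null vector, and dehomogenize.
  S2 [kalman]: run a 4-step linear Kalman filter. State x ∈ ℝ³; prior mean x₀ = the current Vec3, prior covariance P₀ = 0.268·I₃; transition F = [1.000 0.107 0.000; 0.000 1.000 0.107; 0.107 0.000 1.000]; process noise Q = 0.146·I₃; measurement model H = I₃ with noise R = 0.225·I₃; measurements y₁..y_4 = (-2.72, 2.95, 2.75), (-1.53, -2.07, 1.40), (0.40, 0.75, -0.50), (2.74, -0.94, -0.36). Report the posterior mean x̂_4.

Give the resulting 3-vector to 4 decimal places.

source (fourbar_fk): coupler pose = R=[0.7498 -0.6617 0.0000; 0.6617 0.7498 0.0000; 0.0000 0.0000 1.0000], t=(0.4040, 0.5959, 0.0000)
after S1 (triangulate): (0.8568, -1.0766, 1.7955)
after S2 (kf_track): (1.2585, -0.3110, 0.0240)

result = (1.2585, -0.3110, 0.0240)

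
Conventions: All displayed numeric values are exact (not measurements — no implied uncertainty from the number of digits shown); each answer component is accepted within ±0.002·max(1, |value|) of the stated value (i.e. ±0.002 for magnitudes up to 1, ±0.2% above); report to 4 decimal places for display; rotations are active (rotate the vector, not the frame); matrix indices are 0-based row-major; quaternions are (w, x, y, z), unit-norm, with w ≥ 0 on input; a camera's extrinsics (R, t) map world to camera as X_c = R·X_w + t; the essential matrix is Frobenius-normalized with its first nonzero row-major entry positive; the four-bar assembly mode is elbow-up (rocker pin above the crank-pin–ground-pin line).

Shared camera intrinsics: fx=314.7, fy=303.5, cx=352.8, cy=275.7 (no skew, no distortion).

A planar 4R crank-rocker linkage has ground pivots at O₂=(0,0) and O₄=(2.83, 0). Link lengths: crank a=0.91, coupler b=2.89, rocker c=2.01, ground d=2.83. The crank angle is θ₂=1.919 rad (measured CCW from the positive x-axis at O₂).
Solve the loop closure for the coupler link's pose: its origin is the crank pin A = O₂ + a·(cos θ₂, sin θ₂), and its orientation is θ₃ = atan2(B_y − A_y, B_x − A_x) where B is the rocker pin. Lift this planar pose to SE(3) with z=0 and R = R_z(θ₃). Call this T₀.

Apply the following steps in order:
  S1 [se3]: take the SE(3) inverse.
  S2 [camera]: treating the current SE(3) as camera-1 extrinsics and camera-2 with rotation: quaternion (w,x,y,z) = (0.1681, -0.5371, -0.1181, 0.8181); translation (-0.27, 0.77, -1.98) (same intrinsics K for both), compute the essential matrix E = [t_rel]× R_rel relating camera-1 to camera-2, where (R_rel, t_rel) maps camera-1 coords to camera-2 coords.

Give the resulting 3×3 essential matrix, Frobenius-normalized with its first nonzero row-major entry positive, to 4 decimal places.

source (fourbar_fk): coupler pose = R=[0.9248 -0.3804 0.0000; 0.3804 0.9248 0.0000; 0.0000 0.0000 1.0000], t=(-0.3105, 0.8554, 0.0000)
after S1 (invert_se3): R=[0.9248 0.3804 0.0000; -0.3804 0.9248 0.0000; 0.0000 0.0000 1.0000], t=(-0.0383, -0.9092, 0.0000)
after S2 (essential): [0.0598 -0.6973 -0.0275; 0.1872 -0.0042 0.6802; -0.0210 0.0970 -0.0422]

matrix = [0.0598 -0.6973 -0.0275; 0.1872 -0.0042 0.6802; -0.0210 0.0970 -0.0422]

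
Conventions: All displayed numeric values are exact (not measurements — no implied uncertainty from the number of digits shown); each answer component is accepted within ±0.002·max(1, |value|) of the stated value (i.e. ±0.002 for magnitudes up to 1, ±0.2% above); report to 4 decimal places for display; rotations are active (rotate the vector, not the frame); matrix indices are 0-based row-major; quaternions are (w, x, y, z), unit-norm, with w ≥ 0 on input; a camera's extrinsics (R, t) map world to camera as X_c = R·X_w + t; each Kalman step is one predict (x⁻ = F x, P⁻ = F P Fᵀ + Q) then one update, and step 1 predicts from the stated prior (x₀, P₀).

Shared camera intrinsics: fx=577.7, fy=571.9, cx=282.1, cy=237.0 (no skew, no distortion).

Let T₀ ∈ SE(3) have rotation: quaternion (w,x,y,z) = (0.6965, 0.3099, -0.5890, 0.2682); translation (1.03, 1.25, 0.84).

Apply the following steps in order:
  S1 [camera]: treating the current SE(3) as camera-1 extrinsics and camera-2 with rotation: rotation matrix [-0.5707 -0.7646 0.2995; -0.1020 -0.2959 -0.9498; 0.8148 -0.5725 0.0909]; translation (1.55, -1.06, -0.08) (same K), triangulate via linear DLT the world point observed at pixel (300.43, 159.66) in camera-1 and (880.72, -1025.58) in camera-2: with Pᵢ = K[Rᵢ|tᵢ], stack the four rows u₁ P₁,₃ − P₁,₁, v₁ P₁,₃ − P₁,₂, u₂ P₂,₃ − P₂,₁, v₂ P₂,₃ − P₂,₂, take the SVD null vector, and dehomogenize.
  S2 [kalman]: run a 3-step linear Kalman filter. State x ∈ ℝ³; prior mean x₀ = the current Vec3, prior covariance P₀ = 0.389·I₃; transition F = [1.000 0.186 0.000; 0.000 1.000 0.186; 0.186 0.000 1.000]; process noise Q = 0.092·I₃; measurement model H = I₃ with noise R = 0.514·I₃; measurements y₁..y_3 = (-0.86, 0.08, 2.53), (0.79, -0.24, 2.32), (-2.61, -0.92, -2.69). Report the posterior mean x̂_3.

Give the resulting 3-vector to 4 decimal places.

after S1 (triangulate): (1.4632, -0.1602, 1.9973)
after S2 (kf_track): (-0.9492, -0.3097, 0.3058)

result = (-0.9492, -0.3097, 0.3058)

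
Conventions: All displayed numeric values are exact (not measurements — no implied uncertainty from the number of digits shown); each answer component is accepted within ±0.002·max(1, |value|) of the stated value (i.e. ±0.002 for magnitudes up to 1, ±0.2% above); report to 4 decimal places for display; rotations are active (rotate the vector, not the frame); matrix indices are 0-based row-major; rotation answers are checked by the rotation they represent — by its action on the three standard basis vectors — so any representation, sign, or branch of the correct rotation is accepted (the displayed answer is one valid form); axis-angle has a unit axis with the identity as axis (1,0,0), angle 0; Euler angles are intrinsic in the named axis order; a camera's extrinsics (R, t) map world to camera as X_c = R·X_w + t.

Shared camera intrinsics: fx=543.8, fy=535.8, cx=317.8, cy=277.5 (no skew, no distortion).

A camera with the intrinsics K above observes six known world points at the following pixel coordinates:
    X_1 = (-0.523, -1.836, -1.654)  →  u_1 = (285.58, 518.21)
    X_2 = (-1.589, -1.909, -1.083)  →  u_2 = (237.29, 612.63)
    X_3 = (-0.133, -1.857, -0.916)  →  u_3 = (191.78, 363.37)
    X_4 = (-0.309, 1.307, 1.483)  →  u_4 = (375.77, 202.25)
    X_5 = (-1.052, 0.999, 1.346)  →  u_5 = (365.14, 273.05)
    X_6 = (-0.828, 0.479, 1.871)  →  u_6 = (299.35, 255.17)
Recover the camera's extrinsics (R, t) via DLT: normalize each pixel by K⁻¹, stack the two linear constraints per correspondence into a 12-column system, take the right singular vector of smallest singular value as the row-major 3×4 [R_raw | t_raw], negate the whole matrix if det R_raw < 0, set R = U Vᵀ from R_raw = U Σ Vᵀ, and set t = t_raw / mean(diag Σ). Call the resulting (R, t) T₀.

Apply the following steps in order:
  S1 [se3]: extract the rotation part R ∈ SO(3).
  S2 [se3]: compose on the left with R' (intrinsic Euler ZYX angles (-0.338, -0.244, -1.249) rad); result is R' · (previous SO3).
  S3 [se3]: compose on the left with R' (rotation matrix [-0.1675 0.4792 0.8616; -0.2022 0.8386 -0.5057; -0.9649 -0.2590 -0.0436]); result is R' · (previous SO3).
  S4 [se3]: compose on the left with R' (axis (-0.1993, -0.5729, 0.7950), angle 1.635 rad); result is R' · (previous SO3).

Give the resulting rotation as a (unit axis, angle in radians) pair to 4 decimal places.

rotation (axis_angle) = ((-0.4709, -0.7920, -0.3886), 1.7720)

source (pnp_recover): camera pose = R=[-0.0742 0.8195 -0.5682; -0.9317 -0.2600 -0.2534; -0.3554 0.5106 0.7829], t=(0.4000, -0.4300, 4.1698)
after S1 (rot_of_se3): [-0.0742 0.8195 -0.5682; -0.9317 -0.2600 -0.2534; -0.3554 0.5106 0.7829]
after S2 (compose_so3): [-0.4533 0.7906 -0.4117; -0.5105 0.1484 0.8470; 0.7307 0.5941 0.3363]
after S3 (compose_so3): [0.4609 0.4505 0.7646; -0.7060 -0.3359 0.6235; 0.5377 -0.8272 0.1632]
after S4 (compose_so3): [0.0662 0.8282 -0.5565; 0.0667 0.5528 0.8307; 0.9956 -0.0921 -0.0187]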